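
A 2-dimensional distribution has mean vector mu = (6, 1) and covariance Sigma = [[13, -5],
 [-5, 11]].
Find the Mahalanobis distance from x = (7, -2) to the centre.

Step 1 — centre the observation: (x - mu) = (1, -3).

Step 2 — invert Sigma. det(Sigma) = 13·11 - (-5)² = 118.
  Sigma^{-1} = (1/det) · [[d, -b], [-b, a]] = [[0.0932, 0.0424],
 [0.0424, 0.1102]].

Step 3 — form the quadratic (x - mu)^T · Sigma^{-1} · (x - mu):
  Sigma^{-1} · (x - mu) = (-0.0339, -0.2881).
  (x - mu)^T · [Sigma^{-1} · (x - mu)] = (1)·(-0.0339) + (-3)·(-0.2881) = 0.8305.

Step 4 — take square root: d = √(0.8305) ≈ 0.9113.

d(x, mu) = √(0.8305) ≈ 0.9113


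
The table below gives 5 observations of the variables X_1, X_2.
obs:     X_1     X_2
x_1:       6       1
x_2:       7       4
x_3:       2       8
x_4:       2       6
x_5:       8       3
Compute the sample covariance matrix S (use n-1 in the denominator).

Step 1 — column means:
  mean(X_1) = (6 + 7 + 2 + 2 + 8) / 5 = 25/5 = 5
  mean(X_2) = (1 + 4 + 8 + 6 + 3) / 5 = 22/5 = 4.4

Step 2 — sample covariance S[i,j] = (1/(n-1)) · Σ_k (x_{k,i} - mean_i) · (x_{k,j} - mean_j), with n-1 = 4.
  S[X_1,X_1] = ((1)·(1) + (2)·(2) + (-3)·(-3) + (-3)·(-3) + (3)·(3)) / 4 = 32/4 = 8
  S[X_1,X_2] = ((1)·(-3.4) + (2)·(-0.4) + (-3)·(3.6) + (-3)·(1.6) + (3)·(-1.4)) / 4 = -24/4 = -6
  S[X_2,X_2] = ((-3.4)·(-3.4) + (-0.4)·(-0.4) + (3.6)·(3.6) + (1.6)·(1.6) + (-1.4)·(-1.4)) / 4 = 29.2/4 = 7.3

S is symmetric (S[j,i] = S[i,j]). Assembling:

S = [[8, -6],
 [-6, 7.3]]


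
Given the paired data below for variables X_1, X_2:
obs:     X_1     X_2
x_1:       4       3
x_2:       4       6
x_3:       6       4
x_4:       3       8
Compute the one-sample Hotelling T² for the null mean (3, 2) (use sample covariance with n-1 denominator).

Step 1 — sample mean vector:
  mean(X_1) = (4 + 4 + 6 + 3) / 4 = 17/4 = 4.25
  mean(X_2) = (3 + 6 + 4 + 8) / 4 = 21/4 = 5.25
  x̄ = (4.25, 5.25),  deviation x̄ - mu_0 = (4.25, 5.25) - (3, 2) = (1.25, 3.25).

Step 2 — sample covariance matrix, S[i,j] = (1/(n-1)) · Σ_k (x_{k,i} - mean_i) · (x_{k,j} - mean_j), divisor n-1 = 3:
  S[X_1,X_1] = ((-0.25)·(-0.25) + (-0.25)·(-0.25) + (1.75)·(1.75) + (-1.25)·(-1.25)) / 3 = 4.75/3 = 1.5833
  S[X_1,X_2] = ((-0.25)·(-2.25) + (-0.25)·(0.75) + (1.75)·(-1.25) + (-1.25)·(2.75)) / 3 = -5.25/3 = -1.75
  S[X_2,X_2] = ((-2.25)·(-2.25) + (0.75)·(0.75) + (-1.25)·(-1.25) + (2.75)·(2.75)) / 3 = 14.75/3 = 4.9167
  S = [[1.5833, -1.75],
 [-1.75, 4.9167]].

Step 3 — invert S. det(S) = 1.5833·4.9167 - (-1.75)² = 4.7222.
  S^{-1} = (1/det) · [[d, -b], [-b, a]] = [[1.0412, 0.3706],
 [0.3706, 0.3353]].

Step 4 — quadratic form (x̄ - mu_0)^T · S^{-1} · (x̄ - mu_0):
  S^{-1} · (x̄ - mu_0) = (2.5059, 1.5529),
  (x̄ - mu_0)^T · [...] = (1.25)·(2.5059) + (3.25)·(1.5529) = 8.1794.

Step 5 — scale by n: T² = 4 · 8.1794 = 32.7176.

T² ≈ 32.7176


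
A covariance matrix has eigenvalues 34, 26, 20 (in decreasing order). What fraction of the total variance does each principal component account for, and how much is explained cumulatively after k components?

Step 1 — total variance = trace(Sigma) = Σ λ_i = 34 + 26 + 20 = 80.

Step 2 — fraction explained by component i = λ_i / Σ λ:
  PC1: 34/80 = 0.425
  PC2: 26/80 = 0.325
  PC3: 20/80 = 0.25

Step 3 — cumulative fraction after k components = (λ_1 + ... + λ_k) / Σ λ:
  k = 1: 34/80 = 0.425
  k = 2: (34 + 26)/80 = 60/80 = 0.75
  k = 3: (34 + 26 + 20)/80 = 80/80 = 1

Summary (fraction, with percent):

explained: PC1 0.425 (42.5%), PC2 0.325 (32.5%), PC3 0.25 (25%);  cumulative: 0.425, 0.75, 1


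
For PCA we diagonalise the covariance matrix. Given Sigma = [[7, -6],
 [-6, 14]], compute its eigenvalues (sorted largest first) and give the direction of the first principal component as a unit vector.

Step 1 — characteristic polynomial of 2×2 Sigma:
  det(Sigma - λI) = λ² - trace · λ + det = 0.
  trace = 7 + 14 = 21, det = 7·14 - (-6)² = 62.
Step 2 — discriminant:
  Δ = trace² - 4·det = 441 - 248 = 193.
Step 3 — eigenvalues:
  λ = (trace ± √Δ)/2 = (21 ± 13.8924)/2,
  λ_1 = 17.4462,  λ_2 = 3.5538.

Step 4 — unit eigenvector for λ_1: solve (Sigma - λ_1 I)v = 0. First row:
  (7 - 17.4462)·v_x + (-6)·v_y = 0, i.e. (-10.4462)·v_x + (-6)·v_y = 0,
  so v ∝ (b, λ_1 - a) = (-6, 10.4462); multiply by -1 so the first entry is positive: u = (6, -10.4462).
  ||u|| = √((6)² + (-10.4462)²) = √(145.1236) ≈ 12.0467,
  v_1 = u/||u|| ≈ (0.4981, -0.8671) (||v_1|| = 1).

λ_1 = 17.4462,  λ_2 = 3.5538;  v_1 ≈ (0.4981, -0.8671)


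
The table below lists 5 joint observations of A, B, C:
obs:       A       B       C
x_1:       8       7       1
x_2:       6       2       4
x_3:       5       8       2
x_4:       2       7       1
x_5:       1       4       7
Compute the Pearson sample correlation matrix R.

Step 1 — column means:
  mean(A) = (8 + 6 + 5 + 2 + 1) / 5 = 22/5 = 4.4
  mean(B) = (7 + 2 + 8 + 7 + 4) / 5 = 28/5 = 5.6
  mean(C) = (1 + 4 + 2 + 1 + 7) / 5 = 15/5 = 3

Step 2 — sample variances and covariances s[i,j] = (1/(n-1)) · Σ_k (x_{k,i} - mean_i) · (x_{k,j} - mean_j), with n-1 = 4:
  s[A,A] = ((3.6)·(3.6) + (1.6)·(1.6) + (0.6)·(0.6) + (-2.4)·(-2.4) + (-3.4)·(-3.4)) / 4 = 33.2/4 = 8.3
  s[A,B] = ((3.6)·(1.4) + (1.6)·(-3.6) + (0.6)·(2.4) + (-2.4)·(1.4) + (-3.4)·(-1.6)) / 4 = 2.8/4 = 0.7
  s[A,C] = ((3.6)·(-2) + (1.6)·(1) + (0.6)·(-1) + (-2.4)·(-2) + (-3.4)·(4)) / 4 = -15/4 = -3.75
  s[B,B] = ((1.4)·(1.4) + (-3.6)·(-3.6) + (2.4)·(2.4) + (1.4)·(1.4) + (-1.6)·(-1.6)) / 4 = 25.2/4 = 6.3
  s[B,C] = ((1.4)·(-2) + (-3.6)·(1) + (2.4)·(-1) + (1.4)·(-2) + (-1.6)·(4)) / 4 = -18/4 = -4.5
  s[C,C] = ((-2)·(-2) + (1)·(1) + (-1)·(-1) + (-2)·(-2) + (4)·(4)) / 4 = 26/4 = 6.5
  Sample standard deviations s_i = √(s[i,i]):
  s(A) = √(8.3) = 2.881
  s(B) = √(6.3) = 2.51
  s(C) = √(6.5) = 2.5495

Step 3 — r_{ij} = s_{ij} / (s_i · s_j):
  r[A,A] = 1 (diagonal).
  r[A,B] = 0.7 / (2.881 · 2.51) = 0.7 / 7.2312 = 0.0968
  r[A,C] = -3.75 / (2.881 · 2.5495) = -3.75 / 7.3451 = -0.5105
  r[B,B] = 1 (diagonal).
  r[B,C] = -4.5 / (2.51 · 2.5495) = -4.5 / 6.3992 = -0.7032
  r[C,C] = 1 (diagonal).

R is symmetric with unit diagonal. Assembling:

R = [[1, 0.0968, -0.5105],
 [0.0968, 1, -0.7032],
 [-0.5105, -0.7032, 1]]


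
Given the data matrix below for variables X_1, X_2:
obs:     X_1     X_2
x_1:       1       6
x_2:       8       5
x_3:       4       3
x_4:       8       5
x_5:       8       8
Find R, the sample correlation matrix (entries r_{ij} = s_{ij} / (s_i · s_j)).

Step 1 — column means:
  mean(X_1) = (1 + 8 + 4 + 8 + 8) / 5 = 29/5 = 5.8
  mean(X_2) = (6 + 5 + 3 + 5 + 8) / 5 = 27/5 = 5.4

Step 2 — sample variances and covariances s[i,j] = (1/(n-1)) · Σ_k (x_{k,i} - mean_i) · (x_{k,j} - mean_j), with n-1 = 4:
  s[X_1,X_1] = ((-4.8)·(-4.8) + (2.2)·(2.2) + (-1.8)·(-1.8) + (2.2)·(2.2) + (2.2)·(2.2)) / 4 = 40.8/4 = 10.2
  s[X_1,X_2] = ((-4.8)·(0.6) + (2.2)·(-0.4) + (-1.8)·(-2.4) + (2.2)·(-0.4) + (2.2)·(2.6)) / 4 = 5.4/4 = 1.35
  s[X_2,X_2] = ((0.6)·(0.6) + (-0.4)·(-0.4) + (-2.4)·(-2.4) + (-0.4)·(-0.4) + (2.6)·(2.6)) / 4 = 13.2/4 = 3.3
  Sample standard deviations s_i = √(s[i,i]):
  s(X_1) = √(10.2) = 3.1937
  s(X_2) = √(3.3) = 1.8166

Step 3 — r_{ij} = s_{ij} / (s_i · s_j):
  r[X_1,X_1] = 1 (diagonal).
  r[X_1,X_2] = 1.35 / (3.1937 · 1.8166) = 1.35 / 5.8017 = 0.2327
  r[X_2,X_2] = 1 (diagonal).

R is symmetric with unit diagonal. Assembling:

R = [[1, 0.2327],
 [0.2327, 1]]


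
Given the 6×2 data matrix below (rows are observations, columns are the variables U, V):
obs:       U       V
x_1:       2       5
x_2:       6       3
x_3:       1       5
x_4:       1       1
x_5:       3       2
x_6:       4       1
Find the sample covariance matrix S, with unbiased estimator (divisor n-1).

Step 1 — column means:
  mean(U) = (2 + 6 + 1 + 1 + 3 + 4) / 6 = 17/6 = 2.8333
  mean(V) = (5 + 3 + 5 + 1 + 2 + 1) / 6 = 17/6 = 2.8333

Step 2 — sample covariance S[i,j] = (1/(n-1)) · Σ_k (x_{k,i} - mean_i) · (x_{k,j} - mean_j), with n-1 = 5.
  S[U,U] = ((-0.8333)·(-0.8333) + (3.1667)·(3.1667) + (-1.8333)·(-1.8333) + (-1.8333)·(-1.8333) + (0.1667)·(0.1667) + (1.1667)·(1.1667)) / 5 = 18.8333/5 = 3.7667
  S[U,V] = ((-0.8333)·(2.1667) + (3.1667)·(0.1667) + (-1.8333)·(2.1667) + (-1.8333)·(-1.8333) + (0.1667)·(-0.8333) + (1.1667)·(-1.8333)) / 5 = -4.1667/5 = -0.8333
  S[V,V] = ((2.1667)·(2.1667) + (0.1667)·(0.1667) + (2.1667)·(2.1667) + (-1.8333)·(-1.8333) + (-0.8333)·(-0.8333) + (-1.8333)·(-1.8333)) / 5 = 16.8333/5 = 3.3667

S is symmetric (S[j,i] = S[i,j]). Assembling:

S = [[3.7667, -0.8333],
 [-0.8333, 3.3667]]


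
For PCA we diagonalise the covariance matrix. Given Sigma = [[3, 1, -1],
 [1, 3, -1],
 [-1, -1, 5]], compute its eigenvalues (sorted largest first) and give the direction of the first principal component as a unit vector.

Step 1 — characteristic polynomial p(λ) = det(λI - Sigma) = λ³ - tr·λ² + c_1·λ - det, where tr = trace, c_1 = sum of the principal 2×2 minors, det = det(Sigma):
  tr = 3 + 3 + 5 = 11,
  c_1 = (3·3 - (1)²) + (3·5 - (-1)²) + (3·5 - (-1)²) = 8 + 14 + 14 = 36,
  det = 3·(3·5 - (-1)²) - (1)·((1)·5 - (-1)·(-1)) + (-1)·((1)·(-1) - 3·(-1)) = 3·(14) - (1)·(4) + (-1)·(2) = 36.
  So p(λ) = λ³ - 11λ² + 36λ - 36.
Step 2 — look for an integer root (rational root theorem: any rational root is an integer divisor of 36). Testing λ = 2:
  p(2) = 8 - 44 + 72 - 36 = 0  ✓
  Dividing out (λ - 2): p(λ) = (λ - 2)(λ² - 9λ + 18).
Step 3 — remaining eigenvalues from the quadratic λ² - 9λ + 18 = 0:
  Δ = 9² - 4·18 = 81 - 72 = 9,  λ = (9 ± √9)/2 = (9 ± 3)/2 = 6 or 3.
  Sorted: λ_1 = 6,  λ_2 = 3,  λ_3 = 2  (check: sum = 11 = tr ✓).

Step 4 — unit eigenvector for λ_1 = 6: v spans the null space of (Sigma - λ_1 I), whose rows are
  r_1 = (-3, 1, -1),  r_2 = (1, -3, -1),  r_3 = (-1, -1, -1).
  v is orthogonal to every row, so take v ∝ r_1 × r_2 = ((1)·(-1) - (-1)·(-3), (-1)·(1) - (-3)·(-1), (-3)·(-3) - (1)·(1)) = (-4, -4, 8).
  Rescale (divide by 4; multiply by -1 so the first nonzero entry is positive): u = (1, 1, -2).
  ||u|| = √((1)² + (1)² + (-2)²) = √(6) ≈ 2.4495,  v_1 = u/||u|| ≈ (0.4082, 0.4082, -0.8165) (||v_1|| = 1).

λ_1 = 6,  λ_2 = 3,  λ_3 = 2;  v_1 ≈ (0.4082, 0.4082, -0.8165)


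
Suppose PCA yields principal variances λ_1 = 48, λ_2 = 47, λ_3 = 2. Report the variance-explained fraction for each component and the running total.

Step 1 — total variance = trace(Sigma) = Σ λ_i = 48 + 47 + 2 = 97.

Step 2 — fraction explained by component i = λ_i / Σ λ:
  PC1: 48/97 = 0.4948
  PC2: 47/97 = 0.4845
  PC3: 2/97 = 0.0206

Step 3 — cumulative fraction after k components = (λ_1 + ... + λ_k) / Σ λ:
  k = 1: 48/97 = 0.4948
  k = 2: (48 + 47)/97 = 95/97 = 0.9794
  k = 3: (48 + 47 + 2)/97 = 97/97 = 1

Summary (fraction, with percent):

explained: PC1 0.4948 (49.48%), PC2 0.4845 (48.45%), PC3 0.0206 (2.06%);  cumulative: 0.4948, 0.9794, 1


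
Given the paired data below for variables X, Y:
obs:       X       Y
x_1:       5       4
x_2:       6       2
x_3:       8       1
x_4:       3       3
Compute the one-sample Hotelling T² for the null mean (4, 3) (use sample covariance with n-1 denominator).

Step 1 — sample mean vector:
  mean(X) = (5 + 6 + 8 + 3) / 4 = 22/4 = 5.5
  mean(Y) = (4 + 2 + 1 + 3) / 4 = 10/4 = 2.5
  x̄ = (5.5, 2.5),  deviation x̄ - mu_0 = (5.5, 2.5) - (4, 3) = (1.5, -0.5).

Step 2 — sample covariance matrix, S[i,j] = (1/(n-1)) · Σ_k (x_{k,i} - mean_i) · (x_{k,j} - mean_j), divisor n-1 = 3:
  S[X,X] = ((-0.5)·(-0.5) + (0.5)·(0.5) + (2.5)·(2.5) + (-2.5)·(-2.5)) / 3 = 13/3 = 4.3333
  S[X,Y] = ((-0.5)·(1.5) + (0.5)·(-0.5) + (2.5)·(-1.5) + (-2.5)·(0.5)) / 3 = -6/3 = -2
  S[Y,Y] = ((1.5)·(1.5) + (-0.5)·(-0.5) + (-1.5)·(-1.5) + (0.5)·(0.5)) / 3 = 5/3 = 1.6667
  S = [[4.3333, -2],
 [-2, 1.6667]].

Step 3 — invert S. det(S) = 4.3333·1.6667 - (-2)² = 3.2222.
  S^{-1} = (1/det) · [[d, -b], [-b, a]] = [[0.5172, 0.6207],
 [0.6207, 1.3448]].

Step 4 — quadratic form (x̄ - mu_0)^T · S^{-1} · (x̄ - mu_0):
  S^{-1} · (x̄ - mu_0) = (0.4655, 0.2586),
  (x̄ - mu_0)^T · [...] = (1.5)·(0.4655) + (-0.5)·(0.2586) = 0.569.

Step 5 — scale by n: T² = 4 · 0.569 = 2.2759.

T² ≈ 2.2759


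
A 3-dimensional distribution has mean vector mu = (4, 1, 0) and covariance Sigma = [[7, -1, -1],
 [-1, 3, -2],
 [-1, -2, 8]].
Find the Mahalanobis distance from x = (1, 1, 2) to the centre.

Step 1 — centre the observation: (x - mu) = (-3, 0, 2).

Step 2 — invert Sigma (cofactor / det for 3×3, or solve directly):
  Sigma^{-1} = [[0.16, 0.08, 0.04],
 [0.08, 0.44, 0.12],
 [0.04, 0.12, 0.16]].

Step 3 — form the quadratic (x - mu)^T · Sigma^{-1} · (x - mu):
  Sigma^{-1} · (x - mu) = (-0.4, 0, 0.2).
  (x - mu)^T · [Sigma^{-1} · (x - mu)] = (-3)·(-0.4) + (0)·(0) + (2)·(0.2) = 1.6.

Step 4 — take square root: d = √(1.6) ≈ 1.2649.

d(x, mu) = √(1.6) ≈ 1.2649


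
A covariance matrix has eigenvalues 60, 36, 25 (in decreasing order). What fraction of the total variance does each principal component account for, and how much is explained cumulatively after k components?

Step 1 — total variance = trace(Sigma) = Σ λ_i = 60 + 36 + 25 = 121.

Step 2 — fraction explained by component i = λ_i / Σ λ:
  PC1: 60/121 = 0.4959
  PC2: 36/121 = 0.2975
  PC3: 25/121 = 0.2066

Step 3 — cumulative fraction after k components = (λ_1 + ... + λ_k) / Σ λ:
  k = 1: 60/121 = 0.4959
  k = 2: (60 + 36)/121 = 96/121 = 0.7934
  k = 3: (60 + 36 + 25)/121 = 121/121 = 1

Summary (fraction, with percent):

explained: PC1 0.4959 (49.59%), PC2 0.2975 (29.75%), PC3 0.2066 (20.66%);  cumulative: 0.4959, 0.7934, 1


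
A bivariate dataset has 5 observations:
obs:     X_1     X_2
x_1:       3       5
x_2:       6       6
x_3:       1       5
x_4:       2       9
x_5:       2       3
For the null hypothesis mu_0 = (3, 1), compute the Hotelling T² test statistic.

Step 1 — sample mean vector:
  mean(X_1) = (3 + 6 + 1 + 2 + 2) / 5 = 14/5 = 2.8
  mean(X_2) = (5 + 6 + 5 + 9 + 3) / 5 = 28/5 = 5.6
  x̄ = (2.8, 5.6),  deviation x̄ - mu_0 = (2.8, 5.6) - (3, 1) = (-0.2, 4.6).

Step 2 — sample covariance matrix, S[i,j] = (1/(n-1)) · Σ_k (x_{k,i} - mean_i) · (x_{k,j} - mean_j), divisor n-1 = 4:
  S[X_1,X_1] = ((0.2)·(0.2) + (3.2)·(3.2) + (-1.8)·(-1.8) + (-0.8)·(-0.8) + (-0.8)·(-0.8)) / 4 = 14.8/4 = 3.7
  S[X_1,X_2] = ((0.2)·(-0.6) + (3.2)·(0.4) + (-1.8)·(-0.6) + (-0.8)·(3.4) + (-0.8)·(-2.6)) / 4 = 1.6/4 = 0.4
  S[X_2,X_2] = ((-0.6)·(-0.6) + (0.4)·(0.4) + (-0.6)·(-0.6) + (3.4)·(3.4) + (-2.6)·(-2.6)) / 4 = 19.2/4 = 4.8
  S = [[3.7, 0.4],
 [0.4, 4.8]].

Step 3 — invert S. det(S) = 3.7·4.8 - (0.4)² = 17.6.
  S^{-1} = (1/det) · [[d, -b], [-b, a]] = [[0.2727, -0.0227],
 [-0.0227, 0.2102]].

Step 4 — quadratic form (x̄ - mu_0)^T · S^{-1} · (x̄ - mu_0):
  S^{-1} · (x̄ - mu_0) = (-0.1591, 0.9716),
  (x̄ - mu_0)^T · [...] = (-0.2)·(-0.1591) + (4.6)·(0.9716) = 4.5011.

Step 5 — scale by n: T² = 5 · 4.5011 = 22.5057.

T² ≈ 22.5057


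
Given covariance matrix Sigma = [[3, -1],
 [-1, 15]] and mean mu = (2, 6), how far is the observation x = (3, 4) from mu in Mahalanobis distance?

Step 1 — centre the observation: (x - mu) = (1, -2).

Step 2 — invert Sigma. det(Sigma) = 3·15 - (-1)² = 44.
  Sigma^{-1} = (1/det) · [[d, -b], [-b, a]] = [[0.3409, 0.0227],
 [0.0227, 0.0682]].

Step 3 — form the quadratic (x - mu)^T · Sigma^{-1} · (x - mu):
  Sigma^{-1} · (x - mu) = (0.2955, -0.1136).
  (x - mu)^T · [Sigma^{-1} · (x - mu)] = (1)·(0.2955) + (-2)·(-0.1136) = 0.5227.

Step 4 — take square root: d = √(0.5227) ≈ 0.723.

d(x, mu) = √(0.5227) ≈ 0.723


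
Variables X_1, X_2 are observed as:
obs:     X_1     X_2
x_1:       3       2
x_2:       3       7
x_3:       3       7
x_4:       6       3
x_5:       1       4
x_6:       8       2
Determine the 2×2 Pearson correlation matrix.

Step 1 — column means:
  mean(X_1) = (3 + 3 + 3 + 6 + 1 + 8) / 6 = 24/6 = 4
  mean(X_2) = (2 + 7 + 7 + 3 + 4 + 2) / 6 = 25/6 = 4.1667

Step 2 — sample variances and covariances s[i,j] = (1/(n-1)) · Σ_k (x_{k,i} - mean_i) · (x_{k,j} - mean_j), with n-1 = 5:
  s[X_1,X_1] = ((-1)·(-1) + (-1)·(-1) + (-1)·(-1) + (2)·(2) + (-3)·(-3) + (4)·(4)) / 5 = 32/5 = 6.4
  s[X_1,X_2] = ((-1)·(-2.1667) + (-1)·(2.8333) + (-1)·(2.8333) + (2)·(-1.1667) + (-3)·(-0.1667) + (4)·(-2.1667)) / 5 = -14/5 = -2.8
  s[X_2,X_2] = ((-2.1667)·(-2.1667) + (2.8333)·(2.8333) + (2.8333)·(2.8333) + (-1.1667)·(-1.1667) + (-0.1667)·(-0.1667) + (-2.1667)·(-2.1667)) / 5 = 26.8333/5 = 5.3667
  Sample standard deviations s_i = √(s[i,i]):
  s(X_1) = √(6.4) = 2.5298
  s(X_2) = √(5.3667) = 2.3166

Step 3 — r_{ij} = s_{ij} / (s_i · s_j):
  r[X_1,X_1] = 1 (diagonal).
  r[X_1,X_2] = -2.8 / (2.5298 · 2.3166) = -2.8 / 5.8606 = -0.4778
  r[X_2,X_2] = 1 (diagonal).

R is symmetric with unit diagonal. Assembling:

R = [[1, -0.4778],
 [-0.4778, 1]]


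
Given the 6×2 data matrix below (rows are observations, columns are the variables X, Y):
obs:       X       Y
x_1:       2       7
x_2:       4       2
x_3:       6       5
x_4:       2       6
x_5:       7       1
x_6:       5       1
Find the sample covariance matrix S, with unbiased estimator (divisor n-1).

Step 1 — column means:
  mean(X) = (2 + 4 + 6 + 2 + 7 + 5) / 6 = 26/6 = 4.3333
  mean(Y) = (7 + 2 + 5 + 6 + 1 + 1) / 6 = 22/6 = 3.6667

Step 2 — sample covariance S[i,j] = (1/(n-1)) · Σ_k (x_{k,i} - mean_i) · (x_{k,j} - mean_j), with n-1 = 5.
  S[X,X] = ((-2.3333)·(-2.3333) + (-0.3333)·(-0.3333) + (1.6667)·(1.6667) + (-2.3333)·(-2.3333) + (2.6667)·(2.6667) + (0.6667)·(0.6667)) / 5 = 21.3333/5 = 4.2667
  S[X,Y] = ((-2.3333)·(3.3333) + (-0.3333)·(-1.6667) + (1.6667)·(1.3333) + (-2.3333)·(2.3333) + (2.6667)·(-2.6667) + (0.6667)·(-2.6667)) / 5 = -19.3333/5 = -3.8667
  S[Y,Y] = ((3.3333)·(3.3333) + (-1.6667)·(-1.6667) + (1.3333)·(1.3333) + (2.3333)·(2.3333) + (-2.6667)·(-2.6667) + (-2.6667)·(-2.6667)) / 5 = 35.3333/5 = 7.0667

S is symmetric (S[j,i] = S[i,j]). Assembling:

S = [[4.2667, -3.8667],
 [-3.8667, 7.0667]]


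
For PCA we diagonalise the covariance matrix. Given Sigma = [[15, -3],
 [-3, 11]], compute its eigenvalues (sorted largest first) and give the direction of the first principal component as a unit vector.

Step 1 — characteristic polynomial of 2×2 Sigma:
  det(Sigma - λI) = λ² - trace · λ + det = 0.
  trace = 15 + 11 = 26, det = 15·11 - (-3)² = 156.
Step 2 — discriminant:
  Δ = trace² - 4·det = 676 - 624 = 52.
Step 3 — eigenvalues:
  λ = (trace ± √Δ)/2 = (26 ± 7.2111)/2,
  λ_1 = 16.6056,  λ_2 = 9.3944.

Step 4 — unit eigenvector for λ_1: solve (Sigma - λ_1 I)v = 0. First row:
  (15 - 16.6056)·v_x + (-3)·v_y = 0, i.e. (-1.6056)·v_x + (-3)·v_y = 0,
  so v ∝ (b, λ_1 - a) = (-3, 1.6056); multiply by -1 so the first entry is positive: u = (3, -1.6056).
  ||u|| = √((3)² + (-1.6056)²) = √(11.5778) ≈ 3.4026,
  v_1 = u/||u|| ≈ (0.8817, -0.4719) (||v_1|| = 1).

λ_1 = 16.6056,  λ_2 = 9.3944;  v_1 ≈ (0.8817, -0.4719)


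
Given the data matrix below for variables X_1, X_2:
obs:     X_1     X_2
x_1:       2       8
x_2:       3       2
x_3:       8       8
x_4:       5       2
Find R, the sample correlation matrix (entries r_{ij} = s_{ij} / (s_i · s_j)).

Step 1 — column means:
  mean(X_1) = (2 + 3 + 8 + 5) / 4 = 18/4 = 4.5
  mean(X_2) = (8 + 2 + 8 + 2) / 4 = 20/4 = 5

Step 2 — sample variances and covariances s[i,j] = (1/(n-1)) · Σ_k (x_{k,i} - mean_i) · (x_{k,j} - mean_j), with n-1 = 3:
  s[X_1,X_1] = ((-2.5)·(-2.5) + (-1.5)·(-1.5) + (3.5)·(3.5) + (0.5)·(0.5)) / 3 = 21/3 = 7
  s[X_1,X_2] = ((-2.5)·(3) + (-1.5)·(-3) + (3.5)·(3) + (0.5)·(-3)) / 3 = 6/3 = 2
  s[X_2,X_2] = ((3)·(3) + (-3)·(-3) + (3)·(3) + (-3)·(-3)) / 3 = 36/3 = 12
  Sample standard deviations s_i = √(s[i,i]):
  s(X_1) = √(7) = 2.6458
  s(X_2) = √(12) = 3.4641

Step 3 — r_{ij} = s_{ij} / (s_i · s_j):
  r[X_1,X_1] = 1 (diagonal).
  r[X_1,X_2] = 2 / (2.6458 · 3.4641) = 2 / 9.1652 = 0.2182
  r[X_2,X_2] = 1 (diagonal).

R is symmetric with unit diagonal. Assembling:

R = [[1, 0.2182],
 [0.2182, 1]]


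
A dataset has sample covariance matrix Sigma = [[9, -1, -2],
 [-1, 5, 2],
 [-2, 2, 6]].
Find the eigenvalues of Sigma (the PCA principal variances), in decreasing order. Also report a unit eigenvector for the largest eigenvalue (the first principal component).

Step 1 — characteristic polynomial p(λ) = det(λI - Sigma) = λ³ - tr·λ² + c_1·λ - det, where tr = trace, c_1 = sum of the principal 2×2 minors, det = det(Sigma):
  tr = 9 + 5 + 6 = 20,
  c_1 = (9·5 - (-1)²) + (9·6 - (-2)²) + (5·6 - (2)²) = 44 + 50 + 26 = 120,
  det = 9·(5·6 - (2)²) - (-1)·((-1)·6 - (2)·(-2)) + (-2)·((-1)·(2) - 5·(-2)) = 9·(26) - (-1)·(-2) + (-2)·(8) = 216.
  So p(λ) = λ³ - 20λ² + 120λ - 216.
Step 2 — look for an integer root (rational root theorem: any rational root is an integer divisor of 216). Testing λ = 6:
  p(6) = 216 - 720 + 720 - 216 = 0  ✓
  Dividing out (λ - 6): p(λ) = (λ - 6)(λ² - 14λ + 36).
Step 3 — remaining eigenvalues from the quadratic λ² - 14λ + 36 = 0:
  Δ = 14² - 4·36 = 196 - 144 = 52,  λ = (14 ± √52)/2 = (14 ± 7.2111)/2 ≈ 10.6056 or 3.3944.
  Sorted: λ_1 = 10.6056,  λ_2 = 6,  λ_3 = 3.3944  (check: sum = 20 = tr ✓).

Step 4 — unit eigenvector for λ_1 ≈ 10.6056: v spans the null space of (Sigma - λ_1 I), whose rows are
  r_1 = (-1.6056, -1, -2),  r_2 = (-1, -5.6056, 2),  r_3 = (-2, 2, -4.6056).
  v is orthogonal to every row, so take v ∝ r_1 × r_2 = ((-1)·(2) - (-2)·(-5.6056), (-2)·(-1) - (-1.6056)·(2), (-1.6056)·(-5.6056) - (-1)·(-1)) ≈ (-13.2111, 5.2111, 8).
  Rescale (multiply by -1 so the first nonzero entry is positive): u = (13.2111, -5.2111, -8).
  ||u|| = √((13.2111)² + (-5.2111)² + (-8)²) = √(265.6888) ≈ 16.3,  v_1 = u/||u|| ≈ (0.8105, -0.3197, -0.4908) (||v_1|| = 1).

λ_1 = 10.6056,  λ_2 = 6,  λ_3 = 3.3944;  v_1 ≈ (0.8105, -0.3197, -0.4908)


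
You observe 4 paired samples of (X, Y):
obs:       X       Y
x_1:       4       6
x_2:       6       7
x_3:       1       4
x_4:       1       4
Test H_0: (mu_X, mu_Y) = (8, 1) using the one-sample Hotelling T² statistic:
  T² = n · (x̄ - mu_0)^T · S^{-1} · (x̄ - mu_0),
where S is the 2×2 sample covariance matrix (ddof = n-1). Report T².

Step 1 — sample mean vector:
  mean(X) = (4 + 6 + 1 + 1) / 4 = 12/4 = 3
  mean(Y) = (6 + 7 + 4 + 4) / 4 = 21/4 = 5.25
  x̄ = (3, 5.25),  deviation x̄ - mu_0 = (3, 5.25) - (8, 1) = (-5, 4.25).

Step 2 — sample covariance matrix, S[i,j] = (1/(n-1)) · Σ_k (x_{k,i} - mean_i) · (x_{k,j} - mean_j), divisor n-1 = 3:
  S[X,X] = ((1)·(1) + (3)·(3) + (-2)·(-2) + (-2)·(-2)) / 3 = 18/3 = 6
  S[X,Y] = ((1)·(0.75) + (3)·(1.75) + (-2)·(-1.25) + (-2)·(-1.25)) / 3 = 11/3 = 3.6667
  S[Y,Y] = ((0.75)·(0.75) + (1.75)·(1.75) + (-1.25)·(-1.25) + (-1.25)·(-1.25)) / 3 = 6.75/3 = 2.25
  S = [[6, 3.6667],
 [3.6667, 2.25]].

Step 3 — invert S. det(S) = 6·2.25 - (3.6667)² = 0.0556.
  S^{-1} = (1/det) · [[d, -b], [-b, a]] = [[40.5, -66],
 [-66, 108]].

Step 4 — quadratic form (x̄ - mu_0)^T · S^{-1} · (x̄ - mu_0):
  S^{-1} · (x̄ - mu_0) = (-483, 789),
  (x̄ - mu_0)^T · [...] = (-5)·(-483) + (4.25)·(789) = 5768.25.

Step 5 — scale by n: T² = 4 · 5768.25 = 23073.

T² ≈ 23073


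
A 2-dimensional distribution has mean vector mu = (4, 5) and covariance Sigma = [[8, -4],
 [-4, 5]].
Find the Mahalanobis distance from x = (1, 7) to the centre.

Step 1 — centre the observation: (x - mu) = (-3, 2).

Step 2 — invert Sigma. det(Sigma) = 8·5 - (-4)² = 24.
  Sigma^{-1} = (1/det) · [[d, -b], [-b, a]] = [[0.2083, 0.1667],
 [0.1667, 0.3333]].

Step 3 — form the quadratic (x - mu)^T · Sigma^{-1} · (x - mu):
  Sigma^{-1} · (x - mu) = (-0.2917, 0.1667).
  (x - mu)^T · [Sigma^{-1} · (x - mu)] = (-3)·(-0.2917) + (2)·(0.1667) = 1.2083.

Step 4 — take square root: d = √(1.2083) ≈ 1.0992.

d(x, mu) = √(1.2083) ≈ 1.0992


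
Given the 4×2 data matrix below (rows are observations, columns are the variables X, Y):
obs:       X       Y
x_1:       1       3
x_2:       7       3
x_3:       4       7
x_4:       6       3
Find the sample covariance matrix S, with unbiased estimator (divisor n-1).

Step 1 — column means:
  mean(X) = (1 + 7 + 4 + 6) / 4 = 18/4 = 4.5
  mean(Y) = (3 + 3 + 7 + 3) / 4 = 16/4 = 4

Step 2 — sample covariance S[i,j] = (1/(n-1)) · Σ_k (x_{k,i} - mean_i) · (x_{k,j} - mean_j), with n-1 = 3.
  S[X,X] = ((-3.5)·(-3.5) + (2.5)·(2.5) + (-0.5)·(-0.5) + (1.5)·(1.5)) / 3 = 21/3 = 7
  S[X,Y] = ((-3.5)·(-1) + (2.5)·(-1) + (-0.5)·(3) + (1.5)·(-1)) / 3 = -2/3 = -0.6667
  S[Y,Y] = ((-1)·(-1) + (-1)·(-1) + (3)·(3) + (-1)·(-1)) / 3 = 12/3 = 4

S is symmetric (S[j,i] = S[i,j]). Assembling:

S = [[7, -0.6667],
 [-0.6667, 4]]


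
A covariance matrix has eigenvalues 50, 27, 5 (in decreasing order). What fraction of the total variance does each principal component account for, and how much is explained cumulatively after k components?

Step 1 — total variance = trace(Sigma) = Σ λ_i = 50 + 27 + 5 = 82.

Step 2 — fraction explained by component i = λ_i / Σ λ:
  PC1: 50/82 = 0.6098
  PC2: 27/82 = 0.3293
  PC3: 5/82 = 0.061

Step 3 — cumulative fraction after k components = (λ_1 + ... + λ_k) / Σ λ:
  k = 1: 50/82 = 0.6098
  k = 2: (50 + 27)/82 = 77/82 = 0.939
  k = 3: (50 + 27 + 5)/82 = 82/82 = 1

Summary (fraction, with percent):

explained: PC1 0.6098 (60.98%), PC2 0.3293 (32.93%), PC3 0.061 (6.1%);  cumulative: 0.6098, 0.939, 1


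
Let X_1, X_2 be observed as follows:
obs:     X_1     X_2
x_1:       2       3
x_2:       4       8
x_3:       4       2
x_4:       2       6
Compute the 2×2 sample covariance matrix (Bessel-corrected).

Step 1 — column means:
  mean(X_1) = (2 + 4 + 4 + 2) / 4 = 12/4 = 3
  mean(X_2) = (3 + 8 + 2 + 6) / 4 = 19/4 = 4.75

Step 2 — sample covariance S[i,j] = (1/(n-1)) · Σ_k (x_{k,i} - mean_i) · (x_{k,j} - mean_j), with n-1 = 3.
  S[X_1,X_1] = ((-1)·(-1) + (1)·(1) + (1)·(1) + (-1)·(-1)) / 3 = 4/3 = 1.3333
  S[X_1,X_2] = ((-1)·(-1.75) + (1)·(3.25) + (1)·(-2.75) + (-1)·(1.25)) / 3 = 1/3 = 0.3333
  S[X_2,X_2] = ((-1.75)·(-1.75) + (3.25)·(3.25) + (-2.75)·(-2.75) + (1.25)·(1.25)) / 3 = 22.75/3 = 7.5833

S is symmetric (S[j,i] = S[i,j]). Assembling:

S = [[1.3333, 0.3333],
 [0.3333, 7.5833]]


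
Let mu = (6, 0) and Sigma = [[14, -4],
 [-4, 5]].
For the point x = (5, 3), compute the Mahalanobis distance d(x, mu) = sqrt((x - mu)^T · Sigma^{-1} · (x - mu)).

Step 1 — centre the observation: (x - mu) = (-1, 3).

Step 2 — invert Sigma. det(Sigma) = 14·5 - (-4)² = 54.
  Sigma^{-1} = (1/det) · [[d, -b], [-b, a]] = [[0.0926, 0.0741],
 [0.0741, 0.2593]].

Step 3 — form the quadratic (x - mu)^T · Sigma^{-1} · (x - mu):
  Sigma^{-1} · (x - mu) = (0.1296, 0.7037).
  (x - mu)^T · [Sigma^{-1} · (x - mu)] = (-1)·(0.1296) + (3)·(0.7037) = 1.9815.

Step 4 — take square root: d = √(1.9815) ≈ 1.4077.

d(x, mu) = √(1.9815) ≈ 1.4077


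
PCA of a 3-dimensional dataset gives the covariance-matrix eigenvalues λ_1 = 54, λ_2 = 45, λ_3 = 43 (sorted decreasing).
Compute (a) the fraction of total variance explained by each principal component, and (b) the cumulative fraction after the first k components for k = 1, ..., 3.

Step 1 — total variance = trace(Sigma) = Σ λ_i = 54 + 45 + 43 = 142.

Step 2 — fraction explained by component i = λ_i / Σ λ:
  PC1: 54/142 = 0.3803
  PC2: 45/142 = 0.3169
  PC3: 43/142 = 0.3028

Step 3 — cumulative fraction after k components = (λ_1 + ... + λ_k) / Σ λ:
  k = 1: 54/142 = 0.3803
  k = 2: (54 + 45)/142 = 99/142 = 0.6972
  k = 3: (54 + 45 + 43)/142 = 142/142 = 1

Summary (fraction, with percent):

explained: PC1 0.3803 (38.03%), PC2 0.3169 (31.69%), PC3 0.3028 (30.28%);  cumulative: 0.3803, 0.6972, 1


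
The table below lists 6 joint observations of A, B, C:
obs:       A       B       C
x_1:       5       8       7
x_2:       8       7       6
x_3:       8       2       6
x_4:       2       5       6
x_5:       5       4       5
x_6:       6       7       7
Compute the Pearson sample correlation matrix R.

Step 1 — column means:
  mean(A) = (5 + 8 + 8 + 2 + 5 + 6) / 6 = 34/6 = 5.6667
  mean(B) = (8 + 7 + 2 + 5 + 4 + 7) / 6 = 33/6 = 5.5
  mean(C) = (7 + 6 + 6 + 6 + 5 + 7) / 6 = 37/6 = 6.1667

Step 2 — sample variances and covariances s[i,j] = (1/(n-1)) · Σ_k (x_{k,i} - mean_i) · (x_{k,j} - mean_j), with n-1 = 5:
  s[A,A] = ((-0.6667)·(-0.6667) + (2.3333)·(2.3333) + (2.3333)·(2.3333) + (-3.6667)·(-3.6667) + (-0.6667)·(-0.6667) + (0.3333)·(0.3333)) / 5 = 25.3333/5 = 5.0667
  s[A,B] = ((-0.6667)·(2.5) + (2.3333)·(1.5) + (2.3333)·(-3.5) + (-3.6667)·(-0.5) + (-0.6667)·(-1.5) + (0.3333)·(1.5)) / 5 = -3/5 = -0.6
  s[A,C] = ((-0.6667)·(0.8333) + (2.3333)·(-0.1667) + (2.3333)·(-0.1667) + (-3.6667)·(-0.1667) + (-0.6667)·(-1.1667) + (0.3333)·(0.8333)) / 5 = 0.3333/5 = 0.0667
  s[B,B] = ((2.5)·(2.5) + (1.5)·(1.5) + (-3.5)·(-3.5) + (-0.5)·(-0.5) + (-1.5)·(-1.5) + (1.5)·(1.5)) / 5 = 25.5/5 = 5.1
  s[B,C] = ((2.5)·(0.8333) + (1.5)·(-0.1667) + (-3.5)·(-0.1667) + (-0.5)·(-0.1667) + (-1.5)·(-1.1667) + (1.5)·(0.8333)) / 5 = 5.5/5 = 1.1
  s[C,C] = ((0.8333)·(0.8333) + (-0.1667)·(-0.1667) + (-0.1667)·(-0.1667) + (-0.1667)·(-0.1667) + (-1.1667)·(-1.1667) + (0.8333)·(0.8333)) / 5 = 2.8333/5 = 0.5667
  Sample standard deviations s_i = √(s[i,i]):
  s(A) = √(5.0667) = 2.2509
  s(B) = √(5.1) = 2.2583
  s(C) = √(0.5667) = 0.7528

Step 3 — r_{ij} = s_{ij} / (s_i · s_j):
  r[A,A] = 1 (diagonal).
  r[A,B] = -0.6 / (2.2509 · 2.2583) = -0.6 / 5.0833 = -0.118
  r[A,C] = 0.0667 / (2.2509 · 0.7528) = 0.0667 / 1.6944 = 0.0393
  r[B,B] = 1 (diagonal).
  r[B,C] = 1.1 / (2.2583 · 0.7528) = 1.1 / 1.7 = 0.6471
  r[C,C] = 1 (diagonal).

R is symmetric with unit diagonal. Assembling:

R = [[1, -0.118, 0.0393],
 [-0.118, 1, 0.6471],
 [0.0393, 0.6471, 1]]


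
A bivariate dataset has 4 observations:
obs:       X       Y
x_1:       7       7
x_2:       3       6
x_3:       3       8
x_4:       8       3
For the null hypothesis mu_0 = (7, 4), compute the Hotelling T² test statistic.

Step 1 — sample mean vector:
  mean(X) = (7 + 3 + 3 + 8) / 4 = 21/4 = 5.25
  mean(Y) = (7 + 6 + 8 + 3) / 4 = 24/4 = 6
  x̄ = (5.25, 6),  deviation x̄ - mu_0 = (5.25, 6) - (7, 4) = (-1.75, 2).

Step 2 — sample covariance matrix, S[i,j] = (1/(n-1)) · Σ_k (x_{k,i} - mean_i) · (x_{k,j} - mean_j), divisor n-1 = 3:
  S[X,X] = ((1.75)·(1.75) + (-2.25)·(-2.25) + (-2.25)·(-2.25) + (2.75)·(2.75)) / 3 = 20.75/3 = 6.9167
  S[X,Y] = ((1.75)·(1) + (-2.25)·(0) + (-2.25)·(2) + (2.75)·(-3)) / 3 = -11/3 = -3.6667
  S[Y,Y] = ((1)·(1) + (0)·(0) + (2)·(2) + (-3)·(-3)) / 3 = 14/3 = 4.6667
  S = [[6.9167, -3.6667],
 [-3.6667, 4.6667]].

Step 3 — invert S. det(S) = 6.9167·4.6667 - (-3.6667)² = 18.8333.
  S^{-1} = (1/det) · [[d, -b], [-b, a]] = [[0.2478, 0.1947],
 [0.1947, 0.3673]].

Step 4 — quadratic form (x̄ - mu_0)^T · S^{-1} · (x̄ - mu_0):
  S^{-1} · (x̄ - mu_0) = (-0.0442, 0.3938),
  (x̄ - mu_0)^T · [...] = (-1.75)·(-0.0442) + (2)·(0.3938) = 0.865.

Step 5 — scale by n: T² = 4 · 0.865 = 3.4602.

T² ≈ 3.4602


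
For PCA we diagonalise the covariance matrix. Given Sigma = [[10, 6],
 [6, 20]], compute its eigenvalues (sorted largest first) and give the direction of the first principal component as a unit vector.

Step 1 — characteristic polynomial of 2×2 Sigma:
  det(Sigma - λI) = λ² - trace · λ + det = 0.
  trace = 10 + 20 = 30, det = 10·20 - (6)² = 164.
Step 2 — discriminant:
  Δ = trace² - 4·det = 900 - 656 = 244.
Step 3 — eigenvalues:
  λ = (trace ± √Δ)/2 = (30 ± 15.6205)/2,
  λ_1 = 22.8102,  λ_2 = 7.1898.

Step 4 — unit eigenvector for λ_1: solve (Sigma - λ_1 I)v = 0. First row:
  (10 - 22.8102)·v_x + (6)·v_y = 0, i.e. (-12.8102)·v_x + (6)·v_y = 0,
  so v ∝ (b, λ_1 - a) = (6, 12.8102) = u.
  ||u|| = √((6)² + (12.8102)²) = √(200.1025) ≈ 14.1458,
  v_1 = u/||u|| ≈ (0.4242, 0.9056) (||v_1|| = 1).

λ_1 = 22.8102,  λ_2 = 7.1898;  v_1 ≈ (0.4242, 0.9056)


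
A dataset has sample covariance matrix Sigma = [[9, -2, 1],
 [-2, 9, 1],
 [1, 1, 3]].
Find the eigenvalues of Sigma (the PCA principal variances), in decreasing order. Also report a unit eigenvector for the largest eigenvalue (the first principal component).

Step 1 — characteristic polynomial p(λ) = det(λI - Sigma) = λ³ - tr·λ² + c_1·λ - det, where tr = trace, c_1 = sum of the principal 2×2 minors, det = det(Sigma):
  tr = 9 + 9 + 3 = 21,
  c_1 = (9·9 - (-2)²) + (9·3 - (1)²) + (9·3 - (1)²) = 77 + 26 + 26 = 129,
  det = 9·(9·3 - (1)²) - (-2)·((-2)·3 - (1)·(1)) + (1)·((-2)·(1) - 9·(1)) = 9·(26) - (-2)·(-7) + (1)·(-11) = 209.
  So p(λ) = λ³ - 21λ² + 129λ - 209.
Step 2 — look for an integer root (rational root theorem: any rational root is an integer divisor of 209). Testing λ = 11:
  p(11) = 1331 - 2541 + 1419 - 209 = 0  ✓
  Dividing out (λ - 11): p(λ) = (λ - 11)(λ² - 10λ + 19).
Step 3 — remaining eigenvalues from the quadratic λ² - 10λ + 19 = 0:
  Δ = 10² - 4·19 = 100 - 76 = 24,  λ = (10 ± √24)/2 = (10 ± 4.899)/2 ≈ 7.4495 or 2.5505.
  Sorted: λ_1 = 11,  λ_2 = 7.4495,  λ_3 = 2.5505  (check: sum = 21 = tr ✓).

Step 4 — unit eigenvector for λ_1 = 11: v spans the null space of (Sigma - λ_1 I), whose rows are
  r_1 = (-2, -2, 1),  r_2 = (-2, -2, 1),  r_3 = (1, 1, -8).
  v is orthogonal to every row, so take v ∝ r_1 × r_3 = ((-2)·(-8) - (1)·(1), (1)·(1) - (-2)·(-8), (-2)·(1) - (-2)·(1)) = (15, -15, 0).
  Rescale (divide by 15): u = (1, -1, 0).
  ||u|| = √((1)² + (-1)² + (0)²) = √(2) ≈ 1.4142,  v_1 = u/||u|| ≈ (0.7071, -0.7071, 0) (||v_1|| = 1).

λ_1 = 11,  λ_2 = 7.4495,  λ_3 = 2.5505;  v_1 ≈ (0.7071, -0.7071, 0)


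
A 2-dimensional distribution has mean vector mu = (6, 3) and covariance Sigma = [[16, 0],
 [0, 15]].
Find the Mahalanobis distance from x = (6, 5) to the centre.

Step 1 — centre the observation: (x - mu) = (0, 2).

Step 2 — invert Sigma. det(Sigma) = 16·15 - (0)² = 240.
  Sigma^{-1} = (1/det) · [[d, -b], [-b, a]] = [[0.0625, 0],
 [0, 0.0667]].

Step 3 — form the quadratic (x - mu)^T · Sigma^{-1} · (x - mu):
  Sigma^{-1} · (x - mu) = (0, 0.1333).
  (x - mu)^T · [Sigma^{-1} · (x - mu)] = (0)·(0) + (2)·(0.1333) = 0.2667.

Step 4 — take square root: d = √(0.2667) ≈ 0.5164.

d(x, mu) = √(0.2667) ≈ 0.5164


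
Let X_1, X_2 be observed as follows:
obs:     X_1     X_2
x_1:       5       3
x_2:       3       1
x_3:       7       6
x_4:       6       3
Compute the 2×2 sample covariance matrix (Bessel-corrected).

Step 1 — column means:
  mean(X_1) = (5 + 3 + 7 + 6) / 4 = 21/4 = 5.25
  mean(X_2) = (3 + 1 + 6 + 3) / 4 = 13/4 = 3.25

Step 2 — sample covariance S[i,j] = (1/(n-1)) · Σ_k (x_{k,i} - mean_i) · (x_{k,j} - mean_j), with n-1 = 3.
  S[X_1,X_1] = ((-0.25)·(-0.25) + (-2.25)·(-2.25) + (1.75)·(1.75) + (0.75)·(0.75)) / 3 = 8.75/3 = 2.9167
  S[X_1,X_2] = ((-0.25)·(-0.25) + (-2.25)·(-2.25) + (1.75)·(2.75) + (0.75)·(-0.25)) / 3 = 9.75/3 = 3.25
  S[X_2,X_2] = ((-0.25)·(-0.25) + (-2.25)·(-2.25) + (2.75)·(2.75) + (-0.25)·(-0.25)) / 3 = 12.75/3 = 4.25

S is symmetric (S[j,i] = S[i,j]). Assembling:

S = [[2.9167, 3.25],
 [3.25, 4.25]]


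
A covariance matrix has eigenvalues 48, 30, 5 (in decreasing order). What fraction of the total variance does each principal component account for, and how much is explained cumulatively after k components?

Step 1 — total variance = trace(Sigma) = Σ λ_i = 48 + 30 + 5 = 83.

Step 2 — fraction explained by component i = λ_i / Σ λ:
  PC1: 48/83 = 0.5783
  PC2: 30/83 = 0.3614
  PC3: 5/83 = 0.0602

Step 3 — cumulative fraction after k components = (λ_1 + ... + λ_k) / Σ λ:
  k = 1: 48/83 = 0.5783
  k = 2: (48 + 30)/83 = 78/83 = 0.9398
  k = 3: (48 + 30 + 5)/83 = 83/83 = 1

Summary (fraction, with percent):

explained: PC1 0.5783 (57.83%), PC2 0.3614 (36.14%), PC3 0.0602 (6.02%);  cumulative: 0.5783, 0.9398, 1


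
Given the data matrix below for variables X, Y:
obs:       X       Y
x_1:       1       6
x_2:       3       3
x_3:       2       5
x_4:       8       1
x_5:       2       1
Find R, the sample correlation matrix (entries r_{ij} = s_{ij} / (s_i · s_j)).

Step 1 — column means:
  mean(X) = (1 + 3 + 2 + 8 + 2) / 5 = 16/5 = 3.2
  mean(Y) = (6 + 3 + 5 + 1 + 1) / 5 = 16/5 = 3.2

Step 2 — sample variances and covariances s[i,j] = (1/(n-1)) · Σ_k (x_{k,i} - mean_i) · (x_{k,j} - mean_j), with n-1 = 4:
  s[X,X] = ((-2.2)·(-2.2) + (-0.2)·(-0.2) + (-1.2)·(-1.2) + (4.8)·(4.8) + (-1.2)·(-1.2)) / 4 = 30.8/4 = 7.7
  s[X,Y] = ((-2.2)·(2.8) + (-0.2)·(-0.2) + (-1.2)·(1.8) + (4.8)·(-2.2) + (-1.2)·(-2.2)) / 4 = -16.2/4 = -4.05
  s[Y,Y] = ((2.8)·(2.8) + (-0.2)·(-0.2) + (1.8)·(1.8) + (-2.2)·(-2.2) + (-2.2)·(-2.2)) / 4 = 20.8/4 = 5.2
  Sample standard deviations s_i = √(s[i,i]):
  s(X) = √(7.7) = 2.7749
  s(Y) = √(5.2) = 2.2804

Step 3 — r_{ij} = s_{ij} / (s_i · s_j):
  r[X,X] = 1 (diagonal).
  r[X,Y] = -4.05 / (2.7749 · 2.2804) = -4.05 / 6.3277 = -0.64
  r[Y,Y] = 1 (diagonal).

R is symmetric with unit diagonal. Assembling:

R = [[1, -0.64],
 [-0.64, 1]]


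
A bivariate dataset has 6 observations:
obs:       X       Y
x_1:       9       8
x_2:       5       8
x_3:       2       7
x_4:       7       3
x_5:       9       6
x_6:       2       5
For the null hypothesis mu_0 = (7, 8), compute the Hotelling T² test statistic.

Step 1 — sample mean vector:
  mean(X) = (9 + 5 + 2 + 7 + 9 + 2) / 6 = 34/6 = 5.6667
  mean(Y) = (8 + 8 + 7 + 3 + 6 + 5) / 6 = 37/6 = 6.1667
  x̄ = (5.6667, 6.1667),  deviation x̄ - mu_0 = (5.6667, 6.1667) - (7, 8) = (-1.3333, -1.8333).

Step 2 — sample covariance matrix, S[i,j] = (1/(n-1)) · Σ_k (x_{k,i} - mean_i) · (x_{k,j} - mean_j), divisor n-1 = 5:
  S[X,X] = ((3.3333)·(3.3333) + (-0.6667)·(-0.6667) + (-3.6667)·(-3.6667) + (1.3333)·(1.3333) + (3.3333)·(3.3333) + (-3.6667)·(-3.6667)) / 5 = 51.3333/5 = 10.2667
  S[X,Y] = ((3.3333)·(1.8333) + (-0.6667)·(1.8333) + (-3.6667)·(0.8333) + (1.3333)·(-3.1667) + (3.3333)·(-0.1667) + (-3.6667)·(-1.1667)) / 5 = 1.3333/5 = 0.2667
  S[Y,Y] = ((1.8333)·(1.8333) + (1.8333)·(1.8333) + (0.8333)·(0.8333) + (-3.1667)·(-3.1667) + (-0.1667)·(-0.1667) + (-1.1667)·(-1.1667)) / 5 = 18.8333/5 = 3.7667
  S = [[10.2667, 0.2667],
 [0.2667, 3.7667]].

Step 3 — invert S. det(S) = 10.2667·3.7667 - (0.2667)² = 38.6.
  S^{-1} = (1/det) · [[d, -b], [-b, a]] = [[0.0976, -0.0069],
 [-0.0069, 0.266]].

Step 4 — quadratic form (x̄ - mu_0)^T · S^{-1} · (x̄ - mu_0):
  S^{-1} · (x̄ - mu_0) = (-0.1174, -0.4784),
  (x̄ - mu_0)^T · [...] = (-1.3333)·(-0.1174) + (-1.8333)·(-0.4784) = 1.0337.

Step 5 — scale by n: T² = 6 · 1.0337 = 6.2021.

T² ≈ 6.2021


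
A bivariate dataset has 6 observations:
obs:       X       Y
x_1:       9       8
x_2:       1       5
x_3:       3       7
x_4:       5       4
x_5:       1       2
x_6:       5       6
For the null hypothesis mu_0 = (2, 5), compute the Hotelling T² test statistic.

Step 1 — sample mean vector:
  mean(X) = (9 + 1 + 3 + 5 + 1 + 5) / 6 = 24/6 = 4
  mean(Y) = (8 + 5 + 7 + 4 + 2 + 6) / 6 = 32/6 = 5.3333
  x̄ = (4, 5.3333),  deviation x̄ - mu_0 = (4, 5.3333) - (2, 5) = (2, 0.3333).

Step 2 — sample covariance matrix, S[i,j] = (1/(n-1)) · Σ_k (x_{k,i} - mean_i) · (x_{k,j} - mean_j), divisor n-1 = 5:
  S[X,X] = ((5)·(5) + (-3)·(-3) + (-1)·(-1) + (1)·(1) + (-3)·(-3) + (1)·(1)) / 5 = 46/5 = 9.2
  S[X,Y] = ((5)·(2.6667) + (-3)·(-0.3333) + (-1)·(1.6667) + (1)·(-1.3333) + (-3)·(-3.3333) + (1)·(0.6667)) / 5 = 22/5 = 4.4
  S[Y,Y] = ((2.6667)·(2.6667) + (-0.3333)·(-0.3333) + (1.6667)·(1.6667) + (-1.3333)·(-1.3333) + (-3.3333)·(-3.3333) + (0.6667)·(0.6667)) / 5 = 23.3333/5 = 4.6667
  S = [[9.2, 4.4],
 [4.4, 4.6667]].

Step 3 — invert S. det(S) = 9.2·4.6667 - (4.4)² = 23.5733.
  S^{-1} = (1/det) · [[d, -b], [-b, a]] = [[0.198, -0.1867],
 [-0.1867, 0.3903]].

Step 4 — quadratic form (x̄ - mu_0)^T · S^{-1} · (x̄ - mu_0):
  S^{-1} · (x̄ - mu_0) = (0.3337, -0.2432),
  (x̄ - mu_0)^T · [...] = (2)·(0.3337) + (0.3333)·(-0.2432) = 0.5863.

Step 5 — scale by n: T² = 6 · 0.5863 = 3.5181.

T² ≈ 3.5181
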